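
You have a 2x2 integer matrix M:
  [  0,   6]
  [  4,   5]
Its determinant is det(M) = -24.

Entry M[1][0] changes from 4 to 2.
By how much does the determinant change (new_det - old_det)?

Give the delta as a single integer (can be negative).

Answer: 12

Derivation:
Cofactor C_10 = -6
Entry delta = 2 - 4 = -2
Det delta = entry_delta * cofactor = -2 * -6 = 12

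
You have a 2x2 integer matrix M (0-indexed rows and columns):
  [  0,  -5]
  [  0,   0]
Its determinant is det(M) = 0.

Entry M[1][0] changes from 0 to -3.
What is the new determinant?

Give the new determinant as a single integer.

Answer: -15

Derivation:
det is linear in row 1: changing M[1][0] by delta changes det by delta * cofactor(1,0).
Cofactor C_10 = (-1)^(1+0) * minor(1,0) = 5
Entry delta = -3 - 0 = -3
Det delta = -3 * 5 = -15
New det = 0 + -15 = -15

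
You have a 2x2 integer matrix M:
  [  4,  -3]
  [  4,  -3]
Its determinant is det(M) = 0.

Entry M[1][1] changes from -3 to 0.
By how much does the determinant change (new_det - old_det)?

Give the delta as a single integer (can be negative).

Answer: 12

Derivation:
Cofactor C_11 = 4
Entry delta = 0 - -3 = 3
Det delta = entry_delta * cofactor = 3 * 4 = 12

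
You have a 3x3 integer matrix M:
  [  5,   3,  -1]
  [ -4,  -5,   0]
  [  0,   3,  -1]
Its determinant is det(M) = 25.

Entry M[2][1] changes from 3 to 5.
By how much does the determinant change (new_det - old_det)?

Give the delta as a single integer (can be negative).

Answer: 8

Derivation:
Cofactor C_21 = 4
Entry delta = 5 - 3 = 2
Det delta = entry_delta * cofactor = 2 * 4 = 8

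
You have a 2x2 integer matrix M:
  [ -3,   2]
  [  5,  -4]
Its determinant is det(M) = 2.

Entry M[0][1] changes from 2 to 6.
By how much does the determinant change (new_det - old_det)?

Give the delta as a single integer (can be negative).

Answer: -20

Derivation:
Cofactor C_01 = -5
Entry delta = 6 - 2 = 4
Det delta = entry_delta * cofactor = 4 * -5 = -20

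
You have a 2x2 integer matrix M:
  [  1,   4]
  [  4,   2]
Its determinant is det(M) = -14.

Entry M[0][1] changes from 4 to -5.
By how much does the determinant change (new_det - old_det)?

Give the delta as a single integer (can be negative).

Cofactor C_01 = -4
Entry delta = -5 - 4 = -9
Det delta = entry_delta * cofactor = -9 * -4 = 36

Answer: 36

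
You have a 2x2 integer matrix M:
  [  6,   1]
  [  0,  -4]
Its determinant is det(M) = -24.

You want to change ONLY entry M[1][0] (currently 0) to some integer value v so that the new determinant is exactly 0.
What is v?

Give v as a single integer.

Answer: -24

Derivation:
det is linear in entry M[1][0]: det = old_det + (v - 0) * C_10
Cofactor C_10 = -1
Want det = 0: -24 + (v - 0) * -1 = 0
  (v - 0) = 24 / -1 = -24
  v = 0 + (-24) = -24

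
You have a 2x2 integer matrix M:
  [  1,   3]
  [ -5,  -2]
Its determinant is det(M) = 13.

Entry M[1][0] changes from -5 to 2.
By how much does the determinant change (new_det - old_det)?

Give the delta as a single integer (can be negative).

Cofactor C_10 = -3
Entry delta = 2 - -5 = 7
Det delta = entry_delta * cofactor = 7 * -3 = -21

Answer: -21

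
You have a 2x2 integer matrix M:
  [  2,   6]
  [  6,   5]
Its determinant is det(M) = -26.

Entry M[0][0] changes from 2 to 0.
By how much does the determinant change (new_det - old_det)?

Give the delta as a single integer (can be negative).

Answer: -10

Derivation:
Cofactor C_00 = 5
Entry delta = 0 - 2 = -2
Det delta = entry_delta * cofactor = -2 * 5 = -10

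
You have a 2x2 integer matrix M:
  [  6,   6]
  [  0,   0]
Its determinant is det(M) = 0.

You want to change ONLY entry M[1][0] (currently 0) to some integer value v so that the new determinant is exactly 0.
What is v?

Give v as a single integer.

det is linear in entry M[1][0]: det = old_det + (v - 0) * C_10
Cofactor C_10 = -6
Want det = 0: 0 + (v - 0) * -6 = 0
  (v - 0) = 0 / -6 = 0
  v = 0 + (0) = 0

Answer: 0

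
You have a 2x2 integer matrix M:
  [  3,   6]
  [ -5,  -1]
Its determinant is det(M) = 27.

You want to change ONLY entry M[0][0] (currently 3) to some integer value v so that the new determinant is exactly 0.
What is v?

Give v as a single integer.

det is linear in entry M[0][0]: det = old_det + (v - 3) * C_00
Cofactor C_00 = -1
Want det = 0: 27 + (v - 3) * -1 = 0
  (v - 3) = -27 / -1 = 27
  v = 3 + (27) = 30

Answer: 30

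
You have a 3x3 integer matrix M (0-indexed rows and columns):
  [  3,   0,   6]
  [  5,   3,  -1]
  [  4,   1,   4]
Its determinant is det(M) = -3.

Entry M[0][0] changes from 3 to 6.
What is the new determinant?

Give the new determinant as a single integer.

det is linear in row 0: changing M[0][0] by delta changes det by delta * cofactor(0,0).
Cofactor C_00 = (-1)^(0+0) * minor(0,0) = 13
Entry delta = 6 - 3 = 3
Det delta = 3 * 13 = 39
New det = -3 + 39 = 36

Answer: 36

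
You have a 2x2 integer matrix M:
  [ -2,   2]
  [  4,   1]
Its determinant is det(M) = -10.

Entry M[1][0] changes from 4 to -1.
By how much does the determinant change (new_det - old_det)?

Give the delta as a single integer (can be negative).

Answer: 10

Derivation:
Cofactor C_10 = -2
Entry delta = -1 - 4 = -5
Det delta = entry_delta * cofactor = -5 * -2 = 10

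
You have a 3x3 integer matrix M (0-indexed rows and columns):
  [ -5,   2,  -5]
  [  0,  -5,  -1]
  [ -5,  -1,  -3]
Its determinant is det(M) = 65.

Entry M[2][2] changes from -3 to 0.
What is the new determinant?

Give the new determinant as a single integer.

det is linear in row 2: changing M[2][2] by delta changes det by delta * cofactor(2,2).
Cofactor C_22 = (-1)^(2+2) * minor(2,2) = 25
Entry delta = 0 - -3 = 3
Det delta = 3 * 25 = 75
New det = 65 + 75 = 140

Answer: 140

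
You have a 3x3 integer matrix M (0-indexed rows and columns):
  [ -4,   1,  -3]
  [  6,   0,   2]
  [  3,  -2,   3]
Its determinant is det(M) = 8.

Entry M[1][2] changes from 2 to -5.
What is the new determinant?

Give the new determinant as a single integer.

det is linear in row 1: changing M[1][2] by delta changes det by delta * cofactor(1,2).
Cofactor C_12 = (-1)^(1+2) * minor(1,2) = -5
Entry delta = -5 - 2 = -7
Det delta = -7 * -5 = 35
New det = 8 + 35 = 43

Answer: 43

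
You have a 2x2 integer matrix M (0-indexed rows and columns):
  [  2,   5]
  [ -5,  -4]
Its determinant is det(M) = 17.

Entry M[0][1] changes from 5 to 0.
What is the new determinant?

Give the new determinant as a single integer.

det is linear in row 0: changing M[0][1] by delta changes det by delta * cofactor(0,1).
Cofactor C_01 = (-1)^(0+1) * minor(0,1) = 5
Entry delta = 0 - 5 = -5
Det delta = -5 * 5 = -25
New det = 17 + -25 = -8

Answer: -8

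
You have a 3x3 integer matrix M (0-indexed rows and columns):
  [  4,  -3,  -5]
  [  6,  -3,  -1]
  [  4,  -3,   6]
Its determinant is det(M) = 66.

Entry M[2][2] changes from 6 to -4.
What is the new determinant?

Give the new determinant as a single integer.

Answer: 6

Derivation:
det is linear in row 2: changing M[2][2] by delta changes det by delta * cofactor(2,2).
Cofactor C_22 = (-1)^(2+2) * minor(2,2) = 6
Entry delta = -4 - 6 = -10
Det delta = -10 * 6 = -60
New det = 66 + -60 = 6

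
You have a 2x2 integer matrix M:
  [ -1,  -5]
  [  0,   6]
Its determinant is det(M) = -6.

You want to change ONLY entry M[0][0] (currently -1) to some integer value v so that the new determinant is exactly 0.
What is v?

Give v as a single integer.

Answer: 0

Derivation:
det is linear in entry M[0][0]: det = old_det + (v - -1) * C_00
Cofactor C_00 = 6
Want det = 0: -6 + (v - -1) * 6 = 0
  (v - -1) = 6 / 6 = 1
  v = -1 + (1) = 0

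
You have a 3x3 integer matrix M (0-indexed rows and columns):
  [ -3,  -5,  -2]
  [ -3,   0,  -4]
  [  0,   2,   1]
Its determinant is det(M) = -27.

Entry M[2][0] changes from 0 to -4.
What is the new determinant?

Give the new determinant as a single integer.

det is linear in row 2: changing M[2][0] by delta changes det by delta * cofactor(2,0).
Cofactor C_20 = (-1)^(2+0) * minor(2,0) = 20
Entry delta = -4 - 0 = -4
Det delta = -4 * 20 = -80
New det = -27 + -80 = -107

Answer: -107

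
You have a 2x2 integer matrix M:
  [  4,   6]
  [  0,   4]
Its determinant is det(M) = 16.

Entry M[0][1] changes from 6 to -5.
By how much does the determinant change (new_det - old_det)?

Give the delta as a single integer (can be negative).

Cofactor C_01 = 0
Entry delta = -5 - 6 = -11
Det delta = entry_delta * cofactor = -11 * 0 = 0

Answer: 0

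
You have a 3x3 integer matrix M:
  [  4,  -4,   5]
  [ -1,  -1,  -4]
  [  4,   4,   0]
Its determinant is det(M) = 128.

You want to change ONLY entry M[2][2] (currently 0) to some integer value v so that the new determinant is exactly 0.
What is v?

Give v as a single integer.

det is linear in entry M[2][2]: det = old_det + (v - 0) * C_22
Cofactor C_22 = -8
Want det = 0: 128 + (v - 0) * -8 = 0
  (v - 0) = -128 / -8 = 16
  v = 0 + (16) = 16

Answer: 16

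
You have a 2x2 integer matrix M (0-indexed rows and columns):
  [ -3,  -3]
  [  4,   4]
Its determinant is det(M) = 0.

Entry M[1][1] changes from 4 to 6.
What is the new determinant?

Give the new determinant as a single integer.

Answer: -6

Derivation:
det is linear in row 1: changing M[1][1] by delta changes det by delta * cofactor(1,1).
Cofactor C_11 = (-1)^(1+1) * minor(1,1) = -3
Entry delta = 6 - 4 = 2
Det delta = 2 * -3 = -6
New det = 0 + -6 = -6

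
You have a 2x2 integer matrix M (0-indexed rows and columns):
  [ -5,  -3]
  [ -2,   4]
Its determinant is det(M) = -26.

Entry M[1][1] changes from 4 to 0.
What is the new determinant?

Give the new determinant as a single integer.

det is linear in row 1: changing M[1][1] by delta changes det by delta * cofactor(1,1).
Cofactor C_11 = (-1)^(1+1) * minor(1,1) = -5
Entry delta = 0 - 4 = -4
Det delta = -4 * -5 = 20
New det = -26 + 20 = -6

Answer: -6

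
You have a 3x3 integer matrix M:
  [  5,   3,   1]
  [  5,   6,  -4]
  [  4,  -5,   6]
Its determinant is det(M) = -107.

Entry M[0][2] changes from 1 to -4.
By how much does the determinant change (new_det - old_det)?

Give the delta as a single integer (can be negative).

Answer: 245

Derivation:
Cofactor C_02 = -49
Entry delta = -4 - 1 = -5
Det delta = entry_delta * cofactor = -5 * -49 = 245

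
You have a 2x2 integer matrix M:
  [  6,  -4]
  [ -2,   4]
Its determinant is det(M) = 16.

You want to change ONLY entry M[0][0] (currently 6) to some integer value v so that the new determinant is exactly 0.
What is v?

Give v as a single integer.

det is linear in entry M[0][0]: det = old_det + (v - 6) * C_00
Cofactor C_00 = 4
Want det = 0: 16 + (v - 6) * 4 = 0
  (v - 6) = -16 / 4 = -4
  v = 6 + (-4) = 2

Answer: 2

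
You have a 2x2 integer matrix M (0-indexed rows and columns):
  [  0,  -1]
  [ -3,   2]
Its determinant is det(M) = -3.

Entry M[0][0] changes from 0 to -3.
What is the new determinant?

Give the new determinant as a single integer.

Answer: -9

Derivation:
det is linear in row 0: changing M[0][0] by delta changes det by delta * cofactor(0,0).
Cofactor C_00 = (-1)^(0+0) * minor(0,0) = 2
Entry delta = -3 - 0 = -3
Det delta = -3 * 2 = -6
New det = -3 + -6 = -9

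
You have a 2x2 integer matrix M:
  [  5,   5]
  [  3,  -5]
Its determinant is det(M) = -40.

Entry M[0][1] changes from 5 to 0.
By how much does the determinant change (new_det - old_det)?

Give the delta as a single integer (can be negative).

Cofactor C_01 = -3
Entry delta = 0 - 5 = -5
Det delta = entry_delta * cofactor = -5 * -3 = 15

Answer: 15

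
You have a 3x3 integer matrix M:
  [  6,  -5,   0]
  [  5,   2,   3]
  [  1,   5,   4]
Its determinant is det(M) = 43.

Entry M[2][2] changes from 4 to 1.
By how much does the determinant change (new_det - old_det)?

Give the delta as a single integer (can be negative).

Cofactor C_22 = 37
Entry delta = 1 - 4 = -3
Det delta = entry_delta * cofactor = -3 * 37 = -111

Answer: -111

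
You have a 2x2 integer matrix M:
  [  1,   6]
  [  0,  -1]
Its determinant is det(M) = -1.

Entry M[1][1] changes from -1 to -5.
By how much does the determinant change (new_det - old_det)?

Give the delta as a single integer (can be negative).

Cofactor C_11 = 1
Entry delta = -5 - -1 = -4
Det delta = entry_delta * cofactor = -4 * 1 = -4

Answer: -4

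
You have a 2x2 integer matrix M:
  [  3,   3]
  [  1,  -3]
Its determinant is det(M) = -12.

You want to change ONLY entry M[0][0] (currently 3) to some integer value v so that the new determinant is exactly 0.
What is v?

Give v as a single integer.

Answer: -1

Derivation:
det is linear in entry M[0][0]: det = old_det + (v - 3) * C_00
Cofactor C_00 = -3
Want det = 0: -12 + (v - 3) * -3 = 0
  (v - 3) = 12 / -3 = -4
  v = 3 + (-4) = -1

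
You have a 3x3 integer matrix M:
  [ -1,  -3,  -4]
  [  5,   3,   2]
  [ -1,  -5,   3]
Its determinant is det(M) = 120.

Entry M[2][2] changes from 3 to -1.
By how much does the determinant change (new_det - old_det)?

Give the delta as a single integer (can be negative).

Answer: -48

Derivation:
Cofactor C_22 = 12
Entry delta = -1 - 3 = -4
Det delta = entry_delta * cofactor = -4 * 12 = -48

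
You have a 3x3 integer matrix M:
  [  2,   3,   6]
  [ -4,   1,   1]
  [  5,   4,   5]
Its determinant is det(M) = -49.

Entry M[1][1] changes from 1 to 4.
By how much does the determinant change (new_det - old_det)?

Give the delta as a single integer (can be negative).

Answer: -60

Derivation:
Cofactor C_11 = -20
Entry delta = 4 - 1 = 3
Det delta = entry_delta * cofactor = 3 * -20 = -60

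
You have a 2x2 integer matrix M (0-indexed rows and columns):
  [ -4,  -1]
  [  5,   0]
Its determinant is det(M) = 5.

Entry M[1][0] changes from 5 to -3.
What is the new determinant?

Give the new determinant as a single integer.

det is linear in row 1: changing M[1][0] by delta changes det by delta * cofactor(1,0).
Cofactor C_10 = (-1)^(1+0) * minor(1,0) = 1
Entry delta = -3 - 5 = -8
Det delta = -8 * 1 = -8
New det = 5 + -8 = -3

Answer: -3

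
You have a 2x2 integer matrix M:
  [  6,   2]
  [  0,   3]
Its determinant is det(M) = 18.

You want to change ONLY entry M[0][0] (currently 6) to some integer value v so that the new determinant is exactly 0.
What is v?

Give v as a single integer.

det is linear in entry M[0][0]: det = old_det + (v - 6) * C_00
Cofactor C_00 = 3
Want det = 0: 18 + (v - 6) * 3 = 0
  (v - 6) = -18 / 3 = -6
  v = 6 + (-6) = 0

Answer: 0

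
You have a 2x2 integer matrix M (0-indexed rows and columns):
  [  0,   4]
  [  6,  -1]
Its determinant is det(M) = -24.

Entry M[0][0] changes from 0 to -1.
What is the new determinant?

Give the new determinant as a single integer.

Answer: -23

Derivation:
det is linear in row 0: changing M[0][0] by delta changes det by delta * cofactor(0,0).
Cofactor C_00 = (-1)^(0+0) * minor(0,0) = -1
Entry delta = -1 - 0 = -1
Det delta = -1 * -1 = 1
New det = -24 + 1 = -23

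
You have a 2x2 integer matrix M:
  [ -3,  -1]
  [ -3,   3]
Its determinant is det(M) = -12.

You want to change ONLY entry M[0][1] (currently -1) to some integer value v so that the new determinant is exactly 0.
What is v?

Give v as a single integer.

det is linear in entry M[0][1]: det = old_det + (v - -1) * C_01
Cofactor C_01 = 3
Want det = 0: -12 + (v - -1) * 3 = 0
  (v - -1) = 12 / 3 = 4
  v = -1 + (4) = 3

Answer: 3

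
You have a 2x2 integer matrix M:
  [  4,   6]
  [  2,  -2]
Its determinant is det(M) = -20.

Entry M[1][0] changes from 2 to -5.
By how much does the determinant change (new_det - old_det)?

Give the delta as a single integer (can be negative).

Cofactor C_10 = -6
Entry delta = -5 - 2 = -7
Det delta = entry_delta * cofactor = -7 * -6 = 42

Answer: 42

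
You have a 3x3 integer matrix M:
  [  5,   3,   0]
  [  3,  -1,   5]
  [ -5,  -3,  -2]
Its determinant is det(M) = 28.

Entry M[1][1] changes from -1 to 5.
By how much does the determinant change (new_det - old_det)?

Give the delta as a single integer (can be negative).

Answer: -60

Derivation:
Cofactor C_11 = -10
Entry delta = 5 - -1 = 6
Det delta = entry_delta * cofactor = 6 * -10 = -60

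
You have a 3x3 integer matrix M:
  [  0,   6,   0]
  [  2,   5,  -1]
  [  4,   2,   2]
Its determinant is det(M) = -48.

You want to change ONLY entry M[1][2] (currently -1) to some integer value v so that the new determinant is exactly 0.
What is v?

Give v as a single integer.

Answer: 1

Derivation:
det is linear in entry M[1][2]: det = old_det + (v - -1) * C_12
Cofactor C_12 = 24
Want det = 0: -48 + (v - -1) * 24 = 0
  (v - -1) = 48 / 24 = 2
  v = -1 + (2) = 1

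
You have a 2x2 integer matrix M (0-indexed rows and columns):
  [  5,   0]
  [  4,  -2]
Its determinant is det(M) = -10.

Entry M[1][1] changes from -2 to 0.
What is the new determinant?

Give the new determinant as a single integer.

det is linear in row 1: changing M[1][1] by delta changes det by delta * cofactor(1,1).
Cofactor C_11 = (-1)^(1+1) * minor(1,1) = 5
Entry delta = 0 - -2 = 2
Det delta = 2 * 5 = 10
New det = -10 + 10 = 0

Answer: 0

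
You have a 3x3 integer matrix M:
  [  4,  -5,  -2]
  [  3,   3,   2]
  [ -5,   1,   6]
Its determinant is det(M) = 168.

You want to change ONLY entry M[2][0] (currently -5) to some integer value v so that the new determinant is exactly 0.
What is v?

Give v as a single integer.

det is linear in entry M[2][0]: det = old_det + (v - -5) * C_20
Cofactor C_20 = -4
Want det = 0: 168 + (v - -5) * -4 = 0
  (v - -5) = -168 / -4 = 42
  v = -5 + (42) = 37

Answer: 37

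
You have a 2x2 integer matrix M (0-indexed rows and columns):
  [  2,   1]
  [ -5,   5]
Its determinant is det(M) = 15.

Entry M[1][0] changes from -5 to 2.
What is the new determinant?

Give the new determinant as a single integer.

Answer: 8

Derivation:
det is linear in row 1: changing M[1][0] by delta changes det by delta * cofactor(1,0).
Cofactor C_10 = (-1)^(1+0) * minor(1,0) = -1
Entry delta = 2 - -5 = 7
Det delta = 7 * -1 = -7
New det = 15 + -7 = 8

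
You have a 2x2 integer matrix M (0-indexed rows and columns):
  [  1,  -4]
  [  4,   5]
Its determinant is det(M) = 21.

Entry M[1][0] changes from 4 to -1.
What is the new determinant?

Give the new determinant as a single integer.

Answer: 1

Derivation:
det is linear in row 1: changing M[1][0] by delta changes det by delta * cofactor(1,0).
Cofactor C_10 = (-1)^(1+0) * minor(1,0) = 4
Entry delta = -1 - 4 = -5
Det delta = -5 * 4 = -20
New det = 21 + -20 = 1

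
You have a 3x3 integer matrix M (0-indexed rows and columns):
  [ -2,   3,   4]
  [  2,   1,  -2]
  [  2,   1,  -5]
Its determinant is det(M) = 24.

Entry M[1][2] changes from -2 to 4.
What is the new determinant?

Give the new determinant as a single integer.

det is linear in row 1: changing M[1][2] by delta changes det by delta * cofactor(1,2).
Cofactor C_12 = (-1)^(1+2) * minor(1,2) = 8
Entry delta = 4 - -2 = 6
Det delta = 6 * 8 = 48
New det = 24 + 48 = 72

Answer: 72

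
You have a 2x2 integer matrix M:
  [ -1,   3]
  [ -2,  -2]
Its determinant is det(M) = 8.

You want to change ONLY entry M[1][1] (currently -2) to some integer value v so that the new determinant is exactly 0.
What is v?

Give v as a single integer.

det is linear in entry M[1][1]: det = old_det + (v - -2) * C_11
Cofactor C_11 = -1
Want det = 0: 8 + (v - -2) * -1 = 0
  (v - -2) = -8 / -1 = 8
  v = -2 + (8) = 6

Answer: 6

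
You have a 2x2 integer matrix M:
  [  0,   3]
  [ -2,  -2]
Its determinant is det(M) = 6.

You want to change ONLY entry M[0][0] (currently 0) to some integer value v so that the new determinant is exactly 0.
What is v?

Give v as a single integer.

Answer: 3

Derivation:
det is linear in entry M[0][0]: det = old_det + (v - 0) * C_00
Cofactor C_00 = -2
Want det = 0: 6 + (v - 0) * -2 = 0
  (v - 0) = -6 / -2 = 3
  v = 0 + (3) = 3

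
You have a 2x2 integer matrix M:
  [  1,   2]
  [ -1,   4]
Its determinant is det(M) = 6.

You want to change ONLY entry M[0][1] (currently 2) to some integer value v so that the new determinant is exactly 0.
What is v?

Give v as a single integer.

Answer: -4

Derivation:
det is linear in entry M[0][1]: det = old_det + (v - 2) * C_01
Cofactor C_01 = 1
Want det = 0: 6 + (v - 2) * 1 = 0
  (v - 2) = -6 / 1 = -6
  v = 2 + (-6) = -4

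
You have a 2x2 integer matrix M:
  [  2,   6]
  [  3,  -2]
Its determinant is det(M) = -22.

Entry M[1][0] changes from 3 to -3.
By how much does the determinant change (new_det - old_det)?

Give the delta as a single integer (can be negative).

Cofactor C_10 = -6
Entry delta = -3 - 3 = -6
Det delta = entry_delta * cofactor = -6 * -6 = 36

Answer: 36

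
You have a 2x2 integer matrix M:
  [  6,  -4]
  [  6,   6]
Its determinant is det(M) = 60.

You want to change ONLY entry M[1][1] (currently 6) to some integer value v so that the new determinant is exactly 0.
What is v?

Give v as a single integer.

Answer: -4

Derivation:
det is linear in entry M[1][1]: det = old_det + (v - 6) * C_11
Cofactor C_11 = 6
Want det = 0: 60 + (v - 6) * 6 = 0
  (v - 6) = -60 / 6 = -10
  v = 6 + (-10) = -4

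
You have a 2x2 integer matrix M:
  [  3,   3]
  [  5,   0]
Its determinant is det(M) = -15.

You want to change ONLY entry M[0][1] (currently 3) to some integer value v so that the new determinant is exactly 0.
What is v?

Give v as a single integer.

det is linear in entry M[0][1]: det = old_det + (v - 3) * C_01
Cofactor C_01 = -5
Want det = 0: -15 + (v - 3) * -5 = 0
  (v - 3) = 15 / -5 = -3
  v = 3 + (-3) = 0

Answer: 0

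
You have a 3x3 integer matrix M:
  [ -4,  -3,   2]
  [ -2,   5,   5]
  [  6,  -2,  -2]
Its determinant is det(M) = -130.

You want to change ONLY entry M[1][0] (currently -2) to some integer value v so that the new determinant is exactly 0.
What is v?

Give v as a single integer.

Answer: -15

Derivation:
det is linear in entry M[1][0]: det = old_det + (v - -2) * C_10
Cofactor C_10 = -10
Want det = 0: -130 + (v - -2) * -10 = 0
  (v - -2) = 130 / -10 = -13
  v = -2 + (-13) = -15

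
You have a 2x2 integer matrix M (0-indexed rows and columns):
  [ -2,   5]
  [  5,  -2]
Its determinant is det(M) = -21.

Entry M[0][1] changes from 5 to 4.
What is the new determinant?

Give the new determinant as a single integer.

det is linear in row 0: changing M[0][1] by delta changes det by delta * cofactor(0,1).
Cofactor C_01 = (-1)^(0+1) * minor(0,1) = -5
Entry delta = 4 - 5 = -1
Det delta = -1 * -5 = 5
New det = -21 + 5 = -16

Answer: -16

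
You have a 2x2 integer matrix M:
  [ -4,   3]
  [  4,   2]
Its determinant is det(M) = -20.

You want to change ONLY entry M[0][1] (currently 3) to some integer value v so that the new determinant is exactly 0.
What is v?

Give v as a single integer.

det is linear in entry M[0][1]: det = old_det + (v - 3) * C_01
Cofactor C_01 = -4
Want det = 0: -20 + (v - 3) * -4 = 0
  (v - 3) = 20 / -4 = -5
  v = 3 + (-5) = -2

Answer: -2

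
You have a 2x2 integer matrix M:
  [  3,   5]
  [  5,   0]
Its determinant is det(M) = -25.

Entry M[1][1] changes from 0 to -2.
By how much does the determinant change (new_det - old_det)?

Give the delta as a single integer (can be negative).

Cofactor C_11 = 3
Entry delta = -2 - 0 = -2
Det delta = entry_delta * cofactor = -2 * 3 = -6

Answer: -6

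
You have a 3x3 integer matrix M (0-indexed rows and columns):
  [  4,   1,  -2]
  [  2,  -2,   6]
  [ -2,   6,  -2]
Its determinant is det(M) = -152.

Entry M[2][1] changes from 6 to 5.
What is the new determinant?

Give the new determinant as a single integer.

det is linear in row 2: changing M[2][1] by delta changes det by delta * cofactor(2,1).
Cofactor C_21 = (-1)^(2+1) * minor(2,1) = -28
Entry delta = 5 - 6 = -1
Det delta = -1 * -28 = 28
New det = -152 + 28 = -124

Answer: -124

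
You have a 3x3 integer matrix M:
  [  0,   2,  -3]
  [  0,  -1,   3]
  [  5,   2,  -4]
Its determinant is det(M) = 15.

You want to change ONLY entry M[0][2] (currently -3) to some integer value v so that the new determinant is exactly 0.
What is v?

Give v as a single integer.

det is linear in entry M[0][2]: det = old_det + (v - -3) * C_02
Cofactor C_02 = 5
Want det = 0: 15 + (v - -3) * 5 = 0
  (v - -3) = -15 / 5 = -3
  v = -3 + (-3) = -6

Answer: -6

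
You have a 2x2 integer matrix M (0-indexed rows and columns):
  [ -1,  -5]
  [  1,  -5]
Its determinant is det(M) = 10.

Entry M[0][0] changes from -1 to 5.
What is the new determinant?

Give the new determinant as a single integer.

Answer: -20

Derivation:
det is linear in row 0: changing M[0][0] by delta changes det by delta * cofactor(0,0).
Cofactor C_00 = (-1)^(0+0) * minor(0,0) = -5
Entry delta = 5 - -1 = 6
Det delta = 6 * -5 = -30
New det = 10 + -30 = -20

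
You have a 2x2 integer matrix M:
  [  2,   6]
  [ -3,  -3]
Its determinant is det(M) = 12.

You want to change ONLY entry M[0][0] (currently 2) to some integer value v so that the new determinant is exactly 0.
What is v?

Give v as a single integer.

det is linear in entry M[0][0]: det = old_det + (v - 2) * C_00
Cofactor C_00 = -3
Want det = 0: 12 + (v - 2) * -3 = 0
  (v - 2) = -12 / -3 = 4
  v = 2 + (4) = 6

Answer: 6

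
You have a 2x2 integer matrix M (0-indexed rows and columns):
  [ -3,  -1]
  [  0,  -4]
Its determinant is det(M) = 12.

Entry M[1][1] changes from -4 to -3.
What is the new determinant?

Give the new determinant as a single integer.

Answer: 9

Derivation:
det is linear in row 1: changing M[1][1] by delta changes det by delta * cofactor(1,1).
Cofactor C_11 = (-1)^(1+1) * minor(1,1) = -3
Entry delta = -3 - -4 = 1
Det delta = 1 * -3 = -3
New det = 12 + -3 = 9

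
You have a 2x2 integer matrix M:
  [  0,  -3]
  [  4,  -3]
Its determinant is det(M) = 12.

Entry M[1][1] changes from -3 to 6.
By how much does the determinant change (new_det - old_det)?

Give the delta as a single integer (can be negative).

Cofactor C_11 = 0
Entry delta = 6 - -3 = 9
Det delta = entry_delta * cofactor = 9 * 0 = 0

Answer: 0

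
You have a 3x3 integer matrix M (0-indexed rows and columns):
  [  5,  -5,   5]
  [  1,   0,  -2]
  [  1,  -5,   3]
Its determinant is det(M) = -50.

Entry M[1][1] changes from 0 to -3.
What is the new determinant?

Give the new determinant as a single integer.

Answer: -80

Derivation:
det is linear in row 1: changing M[1][1] by delta changes det by delta * cofactor(1,1).
Cofactor C_11 = (-1)^(1+1) * minor(1,1) = 10
Entry delta = -3 - 0 = -3
Det delta = -3 * 10 = -30
New det = -50 + -30 = -80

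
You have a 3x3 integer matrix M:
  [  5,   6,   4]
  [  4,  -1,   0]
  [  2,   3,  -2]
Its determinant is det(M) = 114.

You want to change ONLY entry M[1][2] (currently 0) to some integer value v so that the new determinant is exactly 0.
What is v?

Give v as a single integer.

Answer: 38

Derivation:
det is linear in entry M[1][2]: det = old_det + (v - 0) * C_12
Cofactor C_12 = -3
Want det = 0: 114 + (v - 0) * -3 = 0
  (v - 0) = -114 / -3 = 38
  v = 0 + (38) = 38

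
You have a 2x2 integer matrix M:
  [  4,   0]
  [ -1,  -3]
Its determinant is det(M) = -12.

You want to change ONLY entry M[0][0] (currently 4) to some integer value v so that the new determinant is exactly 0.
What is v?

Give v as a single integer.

det is linear in entry M[0][0]: det = old_det + (v - 4) * C_00
Cofactor C_00 = -3
Want det = 0: -12 + (v - 4) * -3 = 0
  (v - 4) = 12 / -3 = -4
  v = 4 + (-4) = 0

Answer: 0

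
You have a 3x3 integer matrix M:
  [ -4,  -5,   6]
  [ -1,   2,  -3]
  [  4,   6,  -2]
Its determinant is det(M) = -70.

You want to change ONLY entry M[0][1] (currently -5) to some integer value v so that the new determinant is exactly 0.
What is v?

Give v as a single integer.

Answer: -10

Derivation:
det is linear in entry M[0][1]: det = old_det + (v - -5) * C_01
Cofactor C_01 = -14
Want det = 0: -70 + (v - -5) * -14 = 0
  (v - -5) = 70 / -14 = -5
  v = -5 + (-5) = -10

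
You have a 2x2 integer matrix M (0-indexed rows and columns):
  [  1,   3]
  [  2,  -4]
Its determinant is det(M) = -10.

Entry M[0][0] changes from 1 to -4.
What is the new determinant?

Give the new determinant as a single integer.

det is linear in row 0: changing M[0][0] by delta changes det by delta * cofactor(0,0).
Cofactor C_00 = (-1)^(0+0) * minor(0,0) = -4
Entry delta = -4 - 1 = -5
Det delta = -5 * -4 = 20
New det = -10 + 20 = 10

Answer: 10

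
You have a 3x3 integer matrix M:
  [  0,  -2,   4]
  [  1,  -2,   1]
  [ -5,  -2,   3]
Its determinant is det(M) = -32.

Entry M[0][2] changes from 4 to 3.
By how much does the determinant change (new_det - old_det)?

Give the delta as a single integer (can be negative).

Answer: 12

Derivation:
Cofactor C_02 = -12
Entry delta = 3 - 4 = -1
Det delta = entry_delta * cofactor = -1 * -12 = 12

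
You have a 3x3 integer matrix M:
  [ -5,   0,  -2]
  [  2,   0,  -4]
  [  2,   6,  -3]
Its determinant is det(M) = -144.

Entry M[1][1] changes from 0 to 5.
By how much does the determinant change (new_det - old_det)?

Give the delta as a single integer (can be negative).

Answer: 95

Derivation:
Cofactor C_11 = 19
Entry delta = 5 - 0 = 5
Det delta = entry_delta * cofactor = 5 * 19 = 95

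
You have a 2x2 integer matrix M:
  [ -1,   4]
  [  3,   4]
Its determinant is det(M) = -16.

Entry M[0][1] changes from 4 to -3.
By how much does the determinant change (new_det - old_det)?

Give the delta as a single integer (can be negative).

Answer: 21

Derivation:
Cofactor C_01 = -3
Entry delta = -3 - 4 = -7
Det delta = entry_delta * cofactor = -7 * -3 = 21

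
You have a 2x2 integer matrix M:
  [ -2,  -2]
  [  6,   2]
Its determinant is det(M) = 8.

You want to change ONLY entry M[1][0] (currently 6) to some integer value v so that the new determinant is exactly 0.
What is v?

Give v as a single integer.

det is linear in entry M[1][0]: det = old_det + (v - 6) * C_10
Cofactor C_10 = 2
Want det = 0: 8 + (v - 6) * 2 = 0
  (v - 6) = -8 / 2 = -4
  v = 6 + (-4) = 2

Answer: 2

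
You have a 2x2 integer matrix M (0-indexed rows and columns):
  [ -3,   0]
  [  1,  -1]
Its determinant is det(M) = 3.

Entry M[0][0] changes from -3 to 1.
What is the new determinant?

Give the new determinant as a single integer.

det is linear in row 0: changing M[0][0] by delta changes det by delta * cofactor(0,0).
Cofactor C_00 = (-1)^(0+0) * minor(0,0) = -1
Entry delta = 1 - -3 = 4
Det delta = 4 * -1 = -4
New det = 3 + -4 = -1

Answer: -1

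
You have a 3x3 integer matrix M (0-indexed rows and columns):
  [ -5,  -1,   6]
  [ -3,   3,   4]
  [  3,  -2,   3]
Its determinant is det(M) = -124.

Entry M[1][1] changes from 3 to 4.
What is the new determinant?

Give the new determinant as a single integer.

det is linear in row 1: changing M[1][1] by delta changes det by delta * cofactor(1,1).
Cofactor C_11 = (-1)^(1+1) * minor(1,1) = -33
Entry delta = 4 - 3 = 1
Det delta = 1 * -33 = -33
New det = -124 + -33 = -157

Answer: -157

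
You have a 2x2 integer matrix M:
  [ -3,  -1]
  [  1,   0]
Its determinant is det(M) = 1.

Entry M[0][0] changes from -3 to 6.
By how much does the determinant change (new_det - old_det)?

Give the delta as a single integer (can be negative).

Answer: 0

Derivation:
Cofactor C_00 = 0
Entry delta = 6 - -3 = 9
Det delta = entry_delta * cofactor = 9 * 0 = 0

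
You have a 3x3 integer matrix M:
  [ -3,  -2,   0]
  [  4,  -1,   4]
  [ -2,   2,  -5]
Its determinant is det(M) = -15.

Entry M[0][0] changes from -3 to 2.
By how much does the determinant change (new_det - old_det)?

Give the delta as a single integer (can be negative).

Answer: -15

Derivation:
Cofactor C_00 = -3
Entry delta = 2 - -3 = 5
Det delta = entry_delta * cofactor = 5 * -3 = -15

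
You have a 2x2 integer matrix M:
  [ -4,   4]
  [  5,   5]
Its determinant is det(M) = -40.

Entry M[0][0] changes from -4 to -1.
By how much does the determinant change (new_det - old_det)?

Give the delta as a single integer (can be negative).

Cofactor C_00 = 5
Entry delta = -1 - -4 = 3
Det delta = entry_delta * cofactor = 3 * 5 = 15

Answer: 15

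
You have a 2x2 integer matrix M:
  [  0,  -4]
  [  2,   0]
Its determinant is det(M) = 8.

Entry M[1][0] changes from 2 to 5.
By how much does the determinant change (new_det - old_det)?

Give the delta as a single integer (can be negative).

Answer: 12

Derivation:
Cofactor C_10 = 4
Entry delta = 5 - 2 = 3
Det delta = entry_delta * cofactor = 3 * 4 = 12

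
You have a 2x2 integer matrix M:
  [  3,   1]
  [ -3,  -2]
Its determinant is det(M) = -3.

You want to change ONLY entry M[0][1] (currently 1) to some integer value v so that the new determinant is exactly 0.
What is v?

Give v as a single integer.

det is linear in entry M[0][1]: det = old_det + (v - 1) * C_01
Cofactor C_01 = 3
Want det = 0: -3 + (v - 1) * 3 = 0
  (v - 1) = 3 / 3 = 1
  v = 1 + (1) = 2

Answer: 2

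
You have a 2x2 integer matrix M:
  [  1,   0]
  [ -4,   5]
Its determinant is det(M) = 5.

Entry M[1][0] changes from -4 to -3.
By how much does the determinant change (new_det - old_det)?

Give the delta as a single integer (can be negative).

Cofactor C_10 = 0
Entry delta = -3 - -4 = 1
Det delta = entry_delta * cofactor = 1 * 0 = 0

Answer: 0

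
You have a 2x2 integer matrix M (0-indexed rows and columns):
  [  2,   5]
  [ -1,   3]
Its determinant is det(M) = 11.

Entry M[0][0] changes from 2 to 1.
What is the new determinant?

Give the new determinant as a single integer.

Answer: 8

Derivation:
det is linear in row 0: changing M[0][0] by delta changes det by delta * cofactor(0,0).
Cofactor C_00 = (-1)^(0+0) * minor(0,0) = 3
Entry delta = 1 - 2 = -1
Det delta = -1 * 3 = -3
New det = 11 + -3 = 8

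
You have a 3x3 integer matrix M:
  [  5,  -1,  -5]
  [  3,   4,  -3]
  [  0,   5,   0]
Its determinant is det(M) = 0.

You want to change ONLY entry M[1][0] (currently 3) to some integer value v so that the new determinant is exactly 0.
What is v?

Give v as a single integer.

det is linear in entry M[1][0]: det = old_det + (v - 3) * C_10
Cofactor C_10 = -25
Want det = 0: 0 + (v - 3) * -25 = 0
  (v - 3) = 0 / -25 = 0
  v = 3 + (0) = 3

Answer: 3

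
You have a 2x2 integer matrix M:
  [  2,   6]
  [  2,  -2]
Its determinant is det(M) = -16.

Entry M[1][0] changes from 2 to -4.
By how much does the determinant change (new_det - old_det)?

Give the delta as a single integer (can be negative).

Cofactor C_10 = -6
Entry delta = -4 - 2 = -6
Det delta = entry_delta * cofactor = -6 * -6 = 36

Answer: 36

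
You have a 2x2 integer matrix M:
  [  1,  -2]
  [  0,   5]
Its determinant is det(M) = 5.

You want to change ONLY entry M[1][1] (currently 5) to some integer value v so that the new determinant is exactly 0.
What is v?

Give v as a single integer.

Answer: 0

Derivation:
det is linear in entry M[1][1]: det = old_det + (v - 5) * C_11
Cofactor C_11 = 1
Want det = 0: 5 + (v - 5) * 1 = 0
  (v - 5) = -5 / 1 = -5
  v = 5 + (-5) = 0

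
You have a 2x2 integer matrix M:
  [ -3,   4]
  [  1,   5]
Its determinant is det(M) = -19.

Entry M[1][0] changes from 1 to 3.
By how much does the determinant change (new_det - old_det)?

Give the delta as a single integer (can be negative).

Answer: -8

Derivation:
Cofactor C_10 = -4
Entry delta = 3 - 1 = 2
Det delta = entry_delta * cofactor = 2 * -4 = -8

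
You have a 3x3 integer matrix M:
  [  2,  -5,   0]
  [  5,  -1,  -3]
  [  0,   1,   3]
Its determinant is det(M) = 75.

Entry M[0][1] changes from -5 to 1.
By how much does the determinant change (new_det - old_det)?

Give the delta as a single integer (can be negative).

Answer: -90

Derivation:
Cofactor C_01 = -15
Entry delta = 1 - -5 = 6
Det delta = entry_delta * cofactor = 6 * -15 = -90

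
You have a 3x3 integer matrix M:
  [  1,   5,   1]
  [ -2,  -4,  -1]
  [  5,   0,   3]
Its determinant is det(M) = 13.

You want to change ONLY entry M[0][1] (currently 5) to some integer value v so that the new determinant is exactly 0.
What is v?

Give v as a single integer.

Answer: -8

Derivation:
det is linear in entry M[0][1]: det = old_det + (v - 5) * C_01
Cofactor C_01 = 1
Want det = 0: 13 + (v - 5) * 1 = 0
  (v - 5) = -13 / 1 = -13
  v = 5 + (-13) = -8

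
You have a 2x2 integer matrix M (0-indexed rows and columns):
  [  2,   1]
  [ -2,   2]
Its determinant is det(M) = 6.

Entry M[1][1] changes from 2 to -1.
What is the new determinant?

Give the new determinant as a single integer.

Answer: 0

Derivation:
det is linear in row 1: changing M[1][1] by delta changes det by delta * cofactor(1,1).
Cofactor C_11 = (-1)^(1+1) * minor(1,1) = 2
Entry delta = -1 - 2 = -3
Det delta = -3 * 2 = -6
New det = 6 + -6 = 0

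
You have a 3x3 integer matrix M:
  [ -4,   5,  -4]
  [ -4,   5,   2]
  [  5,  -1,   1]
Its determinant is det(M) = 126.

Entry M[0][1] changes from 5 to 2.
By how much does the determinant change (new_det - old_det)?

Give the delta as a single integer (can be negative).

Answer: -42

Derivation:
Cofactor C_01 = 14
Entry delta = 2 - 5 = -3
Det delta = entry_delta * cofactor = -3 * 14 = -42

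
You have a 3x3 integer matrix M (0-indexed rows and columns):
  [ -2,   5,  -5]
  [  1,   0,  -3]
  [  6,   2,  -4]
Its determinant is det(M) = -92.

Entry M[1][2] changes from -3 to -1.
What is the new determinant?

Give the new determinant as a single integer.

det is linear in row 1: changing M[1][2] by delta changes det by delta * cofactor(1,2).
Cofactor C_12 = (-1)^(1+2) * minor(1,2) = 34
Entry delta = -1 - -3 = 2
Det delta = 2 * 34 = 68
New det = -92 + 68 = -24

Answer: -24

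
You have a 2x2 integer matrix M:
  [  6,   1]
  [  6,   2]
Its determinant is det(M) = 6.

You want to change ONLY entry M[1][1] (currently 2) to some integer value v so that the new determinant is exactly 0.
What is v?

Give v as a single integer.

det is linear in entry M[1][1]: det = old_det + (v - 2) * C_11
Cofactor C_11 = 6
Want det = 0: 6 + (v - 2) * 6 = 0
  (v - 2) = -6 / 6 = -1
  v = 2 + (-1) = 1

Answer: 1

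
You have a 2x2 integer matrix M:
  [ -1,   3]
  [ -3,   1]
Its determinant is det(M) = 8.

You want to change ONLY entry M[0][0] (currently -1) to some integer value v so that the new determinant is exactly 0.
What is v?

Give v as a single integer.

det is linear in entry M[0][0]: det = old_det + (v - -1) * C_00
Cofactor C_00 = 1
Want det = 0: 8 + (v - -1) * 1 = 0
  (v - -1) = -8 / 1 = -8
  v = -1 + (-8) = -9

Answer: -9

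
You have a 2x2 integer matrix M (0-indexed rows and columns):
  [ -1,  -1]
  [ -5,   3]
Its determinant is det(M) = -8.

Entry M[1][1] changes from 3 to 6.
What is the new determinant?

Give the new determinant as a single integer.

det is linear in row 1: changing M[1][1] by delta changes det by delta * cofactor(1,1).
Cofactor C_11 = (-1)^(1+1) * minor(1,1) = -1
Entry delta = 6 - 3 = 3
Det delta = 3 * -1 = -3
New det = -8 + -3 = -11

Answer: -11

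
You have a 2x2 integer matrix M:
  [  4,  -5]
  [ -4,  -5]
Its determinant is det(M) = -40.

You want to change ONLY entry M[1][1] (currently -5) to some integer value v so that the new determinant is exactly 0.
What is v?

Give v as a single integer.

det is linear in entry M[1][1]: det = old_det + (v - -5) * C_11
Cofactor C_11 = 4
Want det = 0: -40 + (v - -5) * 4 = 0
  (v - -5) = 40 / 4 = 10
  v = -5 + (10) = 5

Answer: 5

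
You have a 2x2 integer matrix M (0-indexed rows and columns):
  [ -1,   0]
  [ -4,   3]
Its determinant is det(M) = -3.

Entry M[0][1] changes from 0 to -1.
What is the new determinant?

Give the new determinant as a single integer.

Answer: -7

Derivation:
det is linear in row 0: changing M[0][1] by delta changes det by delta * cofactor(0,1).
Cofactor C_01 = (-1)^(0+1) * minor(0,1) = 4
Entry delta = -1 - 0 = -1
Det delta = -1 * 4 = -4
New det = -3 + -4 = -7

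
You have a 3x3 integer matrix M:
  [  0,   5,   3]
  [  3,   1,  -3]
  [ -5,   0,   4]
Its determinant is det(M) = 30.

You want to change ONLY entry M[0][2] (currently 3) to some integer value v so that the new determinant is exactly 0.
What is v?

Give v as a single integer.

det is linear in entry M[0][2]: det = old_det + (v - 3) * C_02
Cofactor C_02 = 5
Want det = 0: 30 + (v - 3) * 5 = 0
  (v - 3) = -30 / 5 = -6
  v = 3 + (-6) = -3

Answer: -3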